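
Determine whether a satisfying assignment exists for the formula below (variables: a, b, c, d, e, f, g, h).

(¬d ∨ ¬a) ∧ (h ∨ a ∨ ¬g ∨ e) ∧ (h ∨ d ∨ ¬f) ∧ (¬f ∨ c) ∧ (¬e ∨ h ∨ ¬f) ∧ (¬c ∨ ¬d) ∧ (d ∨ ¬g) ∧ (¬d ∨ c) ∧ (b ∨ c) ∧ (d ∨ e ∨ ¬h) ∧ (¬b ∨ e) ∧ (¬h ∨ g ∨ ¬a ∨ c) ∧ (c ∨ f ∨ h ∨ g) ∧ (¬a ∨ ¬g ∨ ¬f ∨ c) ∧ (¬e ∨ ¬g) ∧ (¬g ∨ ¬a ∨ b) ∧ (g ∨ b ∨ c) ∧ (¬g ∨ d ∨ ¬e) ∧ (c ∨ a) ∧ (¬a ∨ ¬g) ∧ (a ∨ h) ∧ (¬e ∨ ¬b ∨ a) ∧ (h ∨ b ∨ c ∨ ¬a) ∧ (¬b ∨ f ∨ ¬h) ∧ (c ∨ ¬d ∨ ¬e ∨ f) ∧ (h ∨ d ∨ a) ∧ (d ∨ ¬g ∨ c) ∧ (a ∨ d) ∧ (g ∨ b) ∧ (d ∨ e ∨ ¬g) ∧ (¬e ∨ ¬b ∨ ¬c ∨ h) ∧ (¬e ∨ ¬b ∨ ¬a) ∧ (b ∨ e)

Unsatisfiable

Branch on d: set d = False.
From the singleton clause (¬g), g = False.
From the singleton clause (a), a = True.
From the singleton clause (b), b = True.
From the singleton clause (e), e = True.
But (¬e) is also a unit clause — contradiction.
That branch fails; take d = True instead.
From the singleton clause (¬a), a = False.
From the singleton clause (¬c), c = False.
But (c) is also a unit clause — contradiction.
Either choice for d ends in contradiction.
No assignment satisfies every clause.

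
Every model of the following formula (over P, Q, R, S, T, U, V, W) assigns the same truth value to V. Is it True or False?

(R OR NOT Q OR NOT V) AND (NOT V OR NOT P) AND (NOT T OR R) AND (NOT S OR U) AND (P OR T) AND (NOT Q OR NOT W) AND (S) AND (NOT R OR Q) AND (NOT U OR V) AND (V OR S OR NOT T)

Suppose V = false.
The clause (S) is unit, so S = true.
The clause (U) is unit, so U = true.
But (NOT U) is also a unit clause — contradiction.
So every satisfying assignment has V = True.

True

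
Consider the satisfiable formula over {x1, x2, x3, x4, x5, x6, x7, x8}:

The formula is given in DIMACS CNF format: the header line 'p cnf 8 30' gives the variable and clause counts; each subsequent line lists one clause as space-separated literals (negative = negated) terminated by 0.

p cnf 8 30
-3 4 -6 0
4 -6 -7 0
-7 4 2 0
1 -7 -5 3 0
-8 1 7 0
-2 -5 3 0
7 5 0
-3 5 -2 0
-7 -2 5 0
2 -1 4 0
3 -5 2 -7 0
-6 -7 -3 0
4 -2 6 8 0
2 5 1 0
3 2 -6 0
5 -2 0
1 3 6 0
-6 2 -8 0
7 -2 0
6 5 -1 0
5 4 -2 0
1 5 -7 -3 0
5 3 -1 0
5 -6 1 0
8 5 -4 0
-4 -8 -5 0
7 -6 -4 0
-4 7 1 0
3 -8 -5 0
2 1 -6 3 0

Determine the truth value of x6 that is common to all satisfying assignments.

False

Suppose x6 = True.
Suppose x3 = False.
(x2) alone gives x2 = True.
(¬x5) alone gives x5 = False.
But (x5) is also a unit clause — contradiction.
That branch fails; take x3 = True instead.
(x4) alone gives x4 = True.
(¬x7) alone gives x7 = False.
But (x7) is also a unit clause — contradiction.
Both values of x3 lead to a conflict.
So every satisfying assignment has x6 = False.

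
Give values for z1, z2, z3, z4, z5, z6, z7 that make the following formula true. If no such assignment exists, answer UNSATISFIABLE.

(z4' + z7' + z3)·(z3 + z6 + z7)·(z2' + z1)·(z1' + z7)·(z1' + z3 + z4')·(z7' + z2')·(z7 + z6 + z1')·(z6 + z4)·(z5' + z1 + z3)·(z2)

UNSATISFIABLE

From the singleton clause (z2), z2 = 1.
From the singleton clause (z1), z1 = 1.
From the singleton clause (z7), z7 = 1.
Now (z7') is unsatisfied and unit — conflict.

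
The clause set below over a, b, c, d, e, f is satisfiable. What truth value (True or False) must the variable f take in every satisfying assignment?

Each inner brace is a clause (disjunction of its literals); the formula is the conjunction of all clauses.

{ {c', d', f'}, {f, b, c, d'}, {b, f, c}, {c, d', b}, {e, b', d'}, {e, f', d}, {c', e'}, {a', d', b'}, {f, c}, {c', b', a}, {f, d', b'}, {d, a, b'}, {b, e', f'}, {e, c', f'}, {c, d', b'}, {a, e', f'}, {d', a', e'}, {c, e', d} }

False

Suppose f = 1.
Case c = 0:
Case d = 0:
(e) alone gives e = 1.
But (e') is also a unit clause — contradiction.
That branch fails; take d = 1 instead.
(b) alone gives b = 1.
But (b') is also a unit clause — contradiction.
Neither d = 1 nor d = 0 works.
That branch fails; take c = 1 instead.
(d') alone gives d = 0.
(e) alone gives e = 1.
But (e') is also a unit clause — contradiction.
Neither c = 1 nor c = 0 works.
So every satisfying assignment has f = False.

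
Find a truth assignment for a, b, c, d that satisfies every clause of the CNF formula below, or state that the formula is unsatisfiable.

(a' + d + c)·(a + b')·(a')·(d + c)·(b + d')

The clause (a') is unit, so a = 0.
The clause (b') is unit, so b = 0.
The clause (d') is unit, so d = 0.
The clause (c) is unit, so c = 1.
All clauses are satisfied.

a: 0,  b: 0,  c: 1,  d: 0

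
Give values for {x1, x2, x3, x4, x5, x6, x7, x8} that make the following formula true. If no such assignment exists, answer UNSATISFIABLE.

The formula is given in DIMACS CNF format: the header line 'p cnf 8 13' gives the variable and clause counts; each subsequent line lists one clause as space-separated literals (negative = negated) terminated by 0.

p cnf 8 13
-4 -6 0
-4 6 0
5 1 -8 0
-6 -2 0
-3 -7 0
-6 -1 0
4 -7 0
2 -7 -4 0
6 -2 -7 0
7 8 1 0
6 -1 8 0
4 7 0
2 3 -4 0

UNSATISFIABLE

Branch on x4: set x4 = False.
The clause (¬x7) is unit, so x7 = False.
That conflicts with the unit clause (x7).
So x4 must be the other value — set x4 = True.
The clause (¬x6) is unit, so x6 = False.
That conflicts with the unit clause (x6).
Neither x4 = True nor x4 = False works.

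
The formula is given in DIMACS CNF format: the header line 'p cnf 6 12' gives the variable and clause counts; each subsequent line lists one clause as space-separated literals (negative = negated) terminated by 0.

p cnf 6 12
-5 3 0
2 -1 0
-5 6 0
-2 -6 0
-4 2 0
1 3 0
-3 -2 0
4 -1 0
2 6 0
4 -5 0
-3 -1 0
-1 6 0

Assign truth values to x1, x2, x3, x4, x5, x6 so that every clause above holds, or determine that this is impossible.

Case x5 = False:
Case x2 = False:
Unit clause (¬x1) forces x1 = False.
Unit clause (¬x4) forces x4 = False.
Unit clause (x3) forces x3 = True.
Unit clause (x6) forces x6 = True.
This assignment satisfies each clause.

x1 ↦ False, x2 ↦ False, x3 ↦ True, x4 ↦ False, x5 ↦ False, x6 ↦ True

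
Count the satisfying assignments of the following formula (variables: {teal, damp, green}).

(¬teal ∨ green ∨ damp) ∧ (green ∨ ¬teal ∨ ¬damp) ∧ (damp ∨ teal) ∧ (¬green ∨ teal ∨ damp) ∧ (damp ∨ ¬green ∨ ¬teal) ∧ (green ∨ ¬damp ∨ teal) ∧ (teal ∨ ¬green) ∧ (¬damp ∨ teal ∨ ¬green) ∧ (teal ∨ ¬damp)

There are 2^3 = 8 truth assignments over (teal, damp, green).
Split on damp. With damp = True, the clauses containing damp are satisfied and ¬damp drops from the rest; 1 of the 2^2 = 4 assignments to the other variables satisfy what remains.
With damp = False, by the same count on the reduced clause set, 0 assignments work.
Total: 1 + 0 = 1.

1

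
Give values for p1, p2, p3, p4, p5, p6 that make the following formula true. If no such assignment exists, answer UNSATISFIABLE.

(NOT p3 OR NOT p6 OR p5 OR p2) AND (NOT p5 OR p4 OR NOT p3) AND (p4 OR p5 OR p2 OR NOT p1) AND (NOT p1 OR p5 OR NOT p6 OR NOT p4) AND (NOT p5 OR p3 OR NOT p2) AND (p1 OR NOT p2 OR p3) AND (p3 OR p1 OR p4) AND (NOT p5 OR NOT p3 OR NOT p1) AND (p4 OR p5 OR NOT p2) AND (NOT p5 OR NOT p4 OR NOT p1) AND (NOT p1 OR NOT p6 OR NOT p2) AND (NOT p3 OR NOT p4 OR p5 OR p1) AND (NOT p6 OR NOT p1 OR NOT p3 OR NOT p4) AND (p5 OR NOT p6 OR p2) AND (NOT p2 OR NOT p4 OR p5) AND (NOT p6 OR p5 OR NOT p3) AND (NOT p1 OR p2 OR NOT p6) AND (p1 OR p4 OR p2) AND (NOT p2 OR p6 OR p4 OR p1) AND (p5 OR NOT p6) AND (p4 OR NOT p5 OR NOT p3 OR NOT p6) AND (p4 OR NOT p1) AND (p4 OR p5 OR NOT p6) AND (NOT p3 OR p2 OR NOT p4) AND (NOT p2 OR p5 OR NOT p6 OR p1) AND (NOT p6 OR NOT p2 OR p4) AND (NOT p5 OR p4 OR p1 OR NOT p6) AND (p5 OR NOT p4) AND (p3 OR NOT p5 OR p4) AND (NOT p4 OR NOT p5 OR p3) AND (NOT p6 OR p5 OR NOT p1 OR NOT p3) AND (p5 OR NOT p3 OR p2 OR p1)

p1 ↦ false,  p2 ↦ true,  p3 ↦ true,  p4 ↦ true,  p5 ↦ true,  p6 ↦ false

Suppose p5 = true.
Suppose p4 = true.
Unit clause (NOT p1) forces p1 = false.
Unit clause (p3) forces p3 = true.
Unit clause (p2) forces p2 = true.
All clauses hold; p6 can take either value.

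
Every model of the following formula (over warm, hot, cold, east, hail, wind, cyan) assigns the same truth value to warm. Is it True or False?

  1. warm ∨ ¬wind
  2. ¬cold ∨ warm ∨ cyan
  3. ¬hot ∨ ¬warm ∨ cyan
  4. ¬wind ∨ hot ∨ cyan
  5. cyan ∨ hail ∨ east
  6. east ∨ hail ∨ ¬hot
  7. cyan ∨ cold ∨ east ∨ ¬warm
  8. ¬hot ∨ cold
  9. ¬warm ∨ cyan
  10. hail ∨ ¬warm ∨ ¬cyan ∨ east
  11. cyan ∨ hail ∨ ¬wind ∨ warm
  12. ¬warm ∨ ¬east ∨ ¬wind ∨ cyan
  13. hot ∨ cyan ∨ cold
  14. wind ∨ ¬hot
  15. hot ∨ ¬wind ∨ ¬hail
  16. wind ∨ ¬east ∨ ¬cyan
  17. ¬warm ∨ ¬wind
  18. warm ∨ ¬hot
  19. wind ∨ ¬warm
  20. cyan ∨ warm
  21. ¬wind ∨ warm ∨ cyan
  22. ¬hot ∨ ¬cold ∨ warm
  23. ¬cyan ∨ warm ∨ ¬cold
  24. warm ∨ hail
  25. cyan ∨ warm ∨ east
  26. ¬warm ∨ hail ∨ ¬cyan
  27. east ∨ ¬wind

Suppose warm = True.
Unit clause (cyan) forces cyan = True.
Unit clause (¬wind) forces wind = False.
But (wind) is also a unit clause — contradiction.
So every satisfying assignment has warm = False.

False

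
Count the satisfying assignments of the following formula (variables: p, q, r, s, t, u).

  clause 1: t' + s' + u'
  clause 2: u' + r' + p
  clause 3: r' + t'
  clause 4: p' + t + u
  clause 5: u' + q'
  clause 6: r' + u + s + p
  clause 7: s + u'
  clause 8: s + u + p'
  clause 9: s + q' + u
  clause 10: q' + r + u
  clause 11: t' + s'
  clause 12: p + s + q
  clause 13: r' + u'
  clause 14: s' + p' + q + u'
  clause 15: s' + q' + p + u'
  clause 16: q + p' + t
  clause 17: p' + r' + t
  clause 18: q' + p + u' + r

There are 2^6 = 64 truth assignments over (p, q, r, s, t, u).
Split on q. With q = 1, the clauses containing q are satisfied and q' drops from the rest; 1 of the 2^5 = 32 assignments to the other variables satisfy what remains.
With q = 0, by the same count on the reduced clause set, 3 assignments work.
Total: 1 + 3 = 4.

4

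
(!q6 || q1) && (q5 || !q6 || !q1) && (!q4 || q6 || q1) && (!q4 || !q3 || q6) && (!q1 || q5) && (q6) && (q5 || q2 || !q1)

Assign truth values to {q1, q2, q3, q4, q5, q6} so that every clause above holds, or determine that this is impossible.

q1=true,  q2=false,  q3=true,  q4=true,  q5=true,  q6=true

From the singleton clause (q6), q6 = true.
From the singleton clause (q1), q1 = true.
From the singleton clause (q5), q5 = true.
No clause remains; q2, q3, q4 are free.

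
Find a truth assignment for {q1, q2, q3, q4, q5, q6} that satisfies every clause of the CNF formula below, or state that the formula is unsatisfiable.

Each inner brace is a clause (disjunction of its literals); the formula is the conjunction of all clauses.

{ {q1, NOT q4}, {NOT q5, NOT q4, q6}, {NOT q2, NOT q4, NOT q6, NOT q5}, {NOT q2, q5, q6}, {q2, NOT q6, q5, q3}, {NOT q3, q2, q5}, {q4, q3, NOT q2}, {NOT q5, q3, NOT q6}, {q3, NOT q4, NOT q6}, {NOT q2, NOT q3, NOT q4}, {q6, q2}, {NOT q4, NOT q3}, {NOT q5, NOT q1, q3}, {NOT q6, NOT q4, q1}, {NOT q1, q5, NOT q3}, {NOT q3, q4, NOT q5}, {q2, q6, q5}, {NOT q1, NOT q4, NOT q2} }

Try q1 = false.
The clause (NOT q4) is unit, so q4 = false.
Try q3 = true.
The clause (NOT q5) is unit, so q5 = false.
The clause (q2) is unit, so q2 = true.
The clause (q6) is unit, so q6 = true.
This assignment satisfies each clause.

q1 ↦ false,  q2 ↦ true,  q3 ↦ true,  q4 ↦ false,  q5 ↦ false,  q6 ↦ true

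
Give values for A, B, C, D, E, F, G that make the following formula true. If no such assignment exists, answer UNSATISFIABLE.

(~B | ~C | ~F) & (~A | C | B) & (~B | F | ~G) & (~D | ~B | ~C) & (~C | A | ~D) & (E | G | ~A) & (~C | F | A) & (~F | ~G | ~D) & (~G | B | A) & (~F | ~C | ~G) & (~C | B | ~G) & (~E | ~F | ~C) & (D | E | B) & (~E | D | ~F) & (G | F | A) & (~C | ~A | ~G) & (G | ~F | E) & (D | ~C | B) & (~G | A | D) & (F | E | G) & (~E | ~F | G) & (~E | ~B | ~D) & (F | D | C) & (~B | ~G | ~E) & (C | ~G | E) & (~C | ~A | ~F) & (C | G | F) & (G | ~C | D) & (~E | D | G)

A: 1,  B: 0,  C: 1,  D: 1,  E: 1,  F: 0,  G: 0

Try B = 0.
Try A = 1.
(C) alone gives C = 1.
(~G) alone gives G = 0.
(E) alone gives E = 1.
(~F) alone gives F = 0.
(D) alone gives D = 1.
This assignment satisfies each clause.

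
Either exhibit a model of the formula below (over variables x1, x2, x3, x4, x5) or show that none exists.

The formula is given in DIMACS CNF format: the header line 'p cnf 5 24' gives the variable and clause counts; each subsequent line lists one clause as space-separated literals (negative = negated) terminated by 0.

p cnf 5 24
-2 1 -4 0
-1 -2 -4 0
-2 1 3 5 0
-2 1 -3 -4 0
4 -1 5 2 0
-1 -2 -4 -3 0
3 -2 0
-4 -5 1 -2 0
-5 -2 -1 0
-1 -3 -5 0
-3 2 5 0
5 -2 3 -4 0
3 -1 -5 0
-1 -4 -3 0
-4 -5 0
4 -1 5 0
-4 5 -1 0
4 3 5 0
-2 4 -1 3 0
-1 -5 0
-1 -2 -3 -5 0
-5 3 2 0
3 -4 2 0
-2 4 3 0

Suppose x3 = True.
Suppose x1 = False.
Suppose x2 = False.
(x5) alone gives x5 = True.
(¬x4) alone gives x4 = False.
Every clause now holds.

x1 ↦ False,  x2 ↦ False,  x3 ↦ True,  x4 ↦ False,  x5 ↦ True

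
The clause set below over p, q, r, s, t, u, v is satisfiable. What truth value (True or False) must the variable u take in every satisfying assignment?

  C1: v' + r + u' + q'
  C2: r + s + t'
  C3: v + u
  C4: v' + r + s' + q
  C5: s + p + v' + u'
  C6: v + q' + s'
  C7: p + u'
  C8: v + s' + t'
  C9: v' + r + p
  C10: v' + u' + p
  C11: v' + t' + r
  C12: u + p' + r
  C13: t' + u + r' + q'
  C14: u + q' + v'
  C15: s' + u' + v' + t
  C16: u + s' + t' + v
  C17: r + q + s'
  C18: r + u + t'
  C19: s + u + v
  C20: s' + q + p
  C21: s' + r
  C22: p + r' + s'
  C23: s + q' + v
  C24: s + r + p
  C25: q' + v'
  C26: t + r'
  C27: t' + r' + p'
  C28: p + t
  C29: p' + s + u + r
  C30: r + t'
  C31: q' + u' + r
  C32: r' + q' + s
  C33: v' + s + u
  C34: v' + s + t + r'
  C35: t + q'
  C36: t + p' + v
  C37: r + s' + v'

Suppose u = 0.
The clause (v) is unit, so v = 1.
The clause (q') is unit, so q = 0.
The clause (s) is unit, so s = 1.
The clause (r) is unit, so r = 1.
The clause (p) is unit, so p = 1.
The clause (t) is unit, so t = 1.
That conflicts with the unit clause (t').
So every satisfying assignment has u = True.

True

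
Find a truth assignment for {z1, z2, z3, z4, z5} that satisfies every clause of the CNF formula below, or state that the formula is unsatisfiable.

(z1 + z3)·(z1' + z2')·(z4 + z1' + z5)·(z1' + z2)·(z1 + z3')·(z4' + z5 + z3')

Branch on z1: set z1 = 1.
(z2') alone gives z2 = 0.
That conflicts with the unit clause (z2).
Undo z1 and try z1 = 0.
(z3) alone gives z3 = 1.
That conflicts with the unit clause (z3').
Neither z1 = 1 nor z1 = 0 works.

UNSATISFIABLE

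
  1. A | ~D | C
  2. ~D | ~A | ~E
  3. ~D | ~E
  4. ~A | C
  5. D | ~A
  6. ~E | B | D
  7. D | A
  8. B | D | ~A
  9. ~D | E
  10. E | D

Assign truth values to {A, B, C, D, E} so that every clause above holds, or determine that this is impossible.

UNSATISFIABLE

Case D = 0:
(~A) alone gives A = 0.
But (A) is also a unit clause — contradiction.
Backtrack on D: now try D = 1.
(~E) alone gives E = 0.
But (E) is also a unit clause — contradiction.
Neither D = 1 nor D = 0 works.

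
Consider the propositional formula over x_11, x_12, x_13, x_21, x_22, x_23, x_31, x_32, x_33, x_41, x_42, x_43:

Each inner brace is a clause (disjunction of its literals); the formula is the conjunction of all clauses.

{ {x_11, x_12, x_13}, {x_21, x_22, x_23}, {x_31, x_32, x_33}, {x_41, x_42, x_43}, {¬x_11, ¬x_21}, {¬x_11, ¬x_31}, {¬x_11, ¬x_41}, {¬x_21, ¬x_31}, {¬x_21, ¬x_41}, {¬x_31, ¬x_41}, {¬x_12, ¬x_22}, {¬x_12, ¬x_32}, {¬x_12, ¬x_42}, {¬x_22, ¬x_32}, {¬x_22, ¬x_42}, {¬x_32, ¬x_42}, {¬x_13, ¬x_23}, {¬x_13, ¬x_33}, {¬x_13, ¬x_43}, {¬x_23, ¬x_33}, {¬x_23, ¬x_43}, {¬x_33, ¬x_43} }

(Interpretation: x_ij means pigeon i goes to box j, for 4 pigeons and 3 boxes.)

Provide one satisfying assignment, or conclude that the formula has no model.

UNSATISFIABLE

Suppose x_11 = False.
Suppose x_12 = True.
(¬x_22) alone gives x_22 = False.
(¬x_32) alone gives x_32 = False.
(¬x_42) alone gives x_42 = False.
Suppose x_21 = True.
(¬x_31) alone gives x_31 = False.
(x_33) alone gives x_33 = True.
(¬x_41) alone gives x_41 = False.
(x_43) alone gives x_43 = True.
But (¬x_43) is also a unit clause — contradiction.
Undo x_21 and try x_21 = False.
(x_23) alone gives x_23 = True.
(¬x_13) alone gives x_13 = False.
(¬x_33) alone gives x_33 = False.
(x_31) alone gives x_31 = True.
(¬x_41) alone gives x_41 = False.
(x_43) alone gives x_43 = True.
But (¬x_43) is also a unit clause — contradiction.
Either choice for x_21 ends in contradiction.
Undo x_12 and try x_12 = False.
(x_13) alone gives x_13 = True.
(¬x_23) alone gives x_23 = False.
(¬x_33) alone gives x_33 = False.
(¬x_43) alone gives x_43 = False.
Suppose x_21 = True.
(¬x_31) alone gives x_31 = False.
(x_32) alone gives x_32 = True.
(¬x_41) alone gives x_41 = False.
(x_42) alone gives x_42 = True.
But (¬x_42) is also a unit clause — contradiction.
Undo x_21 and try x_21 = False.
(x_22) alone gives x_22 = True.
(¬x_32) alone gives x_32 = False.
(x_31) alone gives x_31 = True.
(¬x_41) alone gives x_41 = False.
(x_42) alone gives x_42 = True.
But (¬x_42) is also a unit clause — contradiction.
Either choice for x_21 ends in contradiction.
Either choice for x_12 ends in contradiction.
Undo x_11 and try x_11 = True.
(¬x_21) alone gives x_21 = False.
(¬x_31) alone gives x_31 = False.
(¬x_41) alone gives x_41 = False.
Suppose x_22 = True.
(¬x_12) alone gives x_12 = False.
(¬x_32) alone gives x_32 = False.
(x_33) alone gives x_33 = True.
(¬x_42) alone gives x_42 = False.
(x_43) alone gives x_43 = True.
But (¬x_43) is also a unit clause — contradiction.
Undo x_22 and try x_22 = False.
(x_23) alone gives x_23 = True.
(¬x_13) alone gives x_13 = False.
(¬x_33) alone gives x_33 = False.
(x_32) alone gives x_32 = True.
(¬x_12) alone gives x_12 = False.
(¬x_42) alone gives x_42 = False.
(x_43) alone gives x_43 = True.
But (¬x_43) is also a unit clause — contradiction.
Either choice for x_22 ends in contradiction.
Either choice for x_11 ends in contradiction.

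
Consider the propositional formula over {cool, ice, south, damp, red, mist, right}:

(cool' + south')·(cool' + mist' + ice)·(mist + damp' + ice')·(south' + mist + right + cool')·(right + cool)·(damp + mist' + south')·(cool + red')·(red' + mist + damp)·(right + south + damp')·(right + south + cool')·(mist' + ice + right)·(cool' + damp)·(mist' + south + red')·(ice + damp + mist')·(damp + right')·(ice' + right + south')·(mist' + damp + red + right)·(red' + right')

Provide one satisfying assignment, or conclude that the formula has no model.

Try cool = 0.
(right) alone gives right = 1.
(red') alone gives red = 0.
(damp) alone gives damp = 1.
Try mist = 1.
Every clause is now satisfied; ice, south are unconstrained.

cool: 0,  ice: 0,  south: 0,  damp: 1,  red: 0,  mist: 1,  right: 1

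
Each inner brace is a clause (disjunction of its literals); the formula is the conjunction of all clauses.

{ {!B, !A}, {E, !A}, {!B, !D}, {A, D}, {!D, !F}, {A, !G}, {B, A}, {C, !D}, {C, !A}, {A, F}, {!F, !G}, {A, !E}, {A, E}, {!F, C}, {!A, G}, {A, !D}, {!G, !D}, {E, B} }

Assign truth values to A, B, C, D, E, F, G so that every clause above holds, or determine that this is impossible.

A ↦ true, B ↦ false, C ↦ true, D ↦ false, E ↦ true, F ↦ false, G ↦ true

Try B = false.
The clause (A) is unit, so A = true.
The clause (E) is unit, so E = true.
The clause (C) is unit, so C = true.
The clause (G) is unit, so G = true.
The clause (!F) is unit, so F = false.
The clause (!D) is unit, so D = false.
All clauses are satisfied.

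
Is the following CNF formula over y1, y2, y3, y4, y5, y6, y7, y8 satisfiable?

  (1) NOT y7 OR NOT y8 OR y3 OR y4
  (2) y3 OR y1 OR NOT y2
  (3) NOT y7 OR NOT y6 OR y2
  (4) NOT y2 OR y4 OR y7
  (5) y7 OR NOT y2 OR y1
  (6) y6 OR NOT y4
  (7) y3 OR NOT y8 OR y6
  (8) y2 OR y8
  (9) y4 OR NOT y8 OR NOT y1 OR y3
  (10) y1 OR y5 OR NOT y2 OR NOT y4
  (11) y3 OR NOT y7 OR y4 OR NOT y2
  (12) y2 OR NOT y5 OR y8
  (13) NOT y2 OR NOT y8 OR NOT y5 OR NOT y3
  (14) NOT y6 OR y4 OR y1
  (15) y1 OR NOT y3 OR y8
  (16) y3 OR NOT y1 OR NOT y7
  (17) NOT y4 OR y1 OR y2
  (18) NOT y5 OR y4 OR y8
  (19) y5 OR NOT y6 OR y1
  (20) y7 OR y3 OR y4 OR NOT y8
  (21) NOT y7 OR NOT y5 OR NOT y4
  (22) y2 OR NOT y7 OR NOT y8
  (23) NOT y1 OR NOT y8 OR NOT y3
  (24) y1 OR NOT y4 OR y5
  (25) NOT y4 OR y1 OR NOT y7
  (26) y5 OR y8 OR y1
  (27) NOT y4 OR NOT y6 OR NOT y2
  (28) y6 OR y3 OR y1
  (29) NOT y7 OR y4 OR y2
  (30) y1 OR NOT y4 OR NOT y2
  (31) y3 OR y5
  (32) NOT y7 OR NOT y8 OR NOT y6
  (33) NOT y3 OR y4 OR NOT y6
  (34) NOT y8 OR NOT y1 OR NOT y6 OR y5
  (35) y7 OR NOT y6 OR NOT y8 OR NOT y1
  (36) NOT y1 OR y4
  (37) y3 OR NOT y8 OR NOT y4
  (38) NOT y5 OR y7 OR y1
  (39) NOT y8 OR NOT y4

Yes

Try y6 = false.
(NOT y4) alone gives y4 = false.
(NOT y1) alone gives y1 = false.
(y3) alone gives y3 = true.
(y8) alone gives y8 = true.
Try y2 = false.
(NOT y7) alone gives y7 = false.
(NOT y5) alone gives y5 = false.
This assignment satisfies each clause.
A satisfying assignment: y1: false,  y2: false,  y3: true,  y4: false,  y5: false,  y6: false,  y7: false,  y8: true.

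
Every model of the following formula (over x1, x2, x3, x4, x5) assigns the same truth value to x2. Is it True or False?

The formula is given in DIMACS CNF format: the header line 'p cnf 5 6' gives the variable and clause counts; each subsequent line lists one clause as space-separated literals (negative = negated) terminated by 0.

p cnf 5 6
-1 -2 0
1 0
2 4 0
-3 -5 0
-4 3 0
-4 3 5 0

False

Suppose x2 = True.
(¬x1) alone gives x1 = False.
That conflicts with the unit clause (x1).
So every satisfying assignment has x2 = False.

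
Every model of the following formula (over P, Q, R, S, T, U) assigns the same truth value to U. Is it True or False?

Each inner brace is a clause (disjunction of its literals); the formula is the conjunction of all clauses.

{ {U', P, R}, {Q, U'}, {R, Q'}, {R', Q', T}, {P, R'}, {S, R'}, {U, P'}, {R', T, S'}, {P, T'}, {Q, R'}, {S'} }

Suppose U = 1.
(Q) alone gives Q = 1.
(R) alone gives R = 1.
(T) alone gives T = 1.
(P) alone gives P = 1.
(S) alone gives S = 1.
Now (S') is unsatisfied and unit — conflict.
So every satisfying assignment has U = False.

False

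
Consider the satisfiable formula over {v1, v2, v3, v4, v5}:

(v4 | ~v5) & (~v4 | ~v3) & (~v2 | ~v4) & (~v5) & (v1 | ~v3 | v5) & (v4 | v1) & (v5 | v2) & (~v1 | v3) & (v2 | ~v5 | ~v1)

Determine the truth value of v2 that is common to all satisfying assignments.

Suppose v2 = 0.
(~v5) alone gives v5 = 0.
But (v5) is also a unit clause — contradiction.
So every satisfying assignment has v2 = True.

True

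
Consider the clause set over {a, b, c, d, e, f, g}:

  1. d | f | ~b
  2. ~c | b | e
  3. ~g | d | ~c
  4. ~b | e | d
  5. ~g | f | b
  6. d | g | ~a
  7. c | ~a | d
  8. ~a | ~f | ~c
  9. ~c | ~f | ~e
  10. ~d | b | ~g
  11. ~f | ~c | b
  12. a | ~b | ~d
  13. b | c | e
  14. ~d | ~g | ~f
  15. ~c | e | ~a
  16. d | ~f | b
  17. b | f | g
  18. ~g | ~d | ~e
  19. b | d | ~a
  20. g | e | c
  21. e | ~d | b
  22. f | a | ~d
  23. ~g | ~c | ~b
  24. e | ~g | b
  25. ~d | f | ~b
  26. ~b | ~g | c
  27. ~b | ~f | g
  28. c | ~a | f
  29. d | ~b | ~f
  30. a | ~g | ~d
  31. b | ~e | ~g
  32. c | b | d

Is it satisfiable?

Satisfiable

Suppose d = 1.
Suppose b = 0.
From the singleton clause (~g), g = 0.
From the singleton clause (f), f = 1.
From the singleton clause (~c), c = 0.
From the singleton clause (e), e = 1.
All clauses hold; a can take either value.
A satisfying assignment: a=0; b=0; c=0; d=1; e=1; f=1; g=0.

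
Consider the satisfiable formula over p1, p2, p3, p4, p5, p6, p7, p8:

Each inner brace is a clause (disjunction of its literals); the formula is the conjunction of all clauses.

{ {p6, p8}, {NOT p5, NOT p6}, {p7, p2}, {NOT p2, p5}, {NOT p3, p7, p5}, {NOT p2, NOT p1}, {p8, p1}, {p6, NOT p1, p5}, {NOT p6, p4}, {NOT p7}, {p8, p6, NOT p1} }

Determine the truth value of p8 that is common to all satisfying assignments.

True

Suppose p8 = false.
The clause (p6) is unit, so p6 = true.
The clause (NOT p5) is unit, so p5 = false.
The clause (NOT p2) is unit, so p2 = false.
The clause (p7) is unit, so p7 = true.
That conflicts with the unit clause (NOT p7).
So every satisfying assignment has p8 = True.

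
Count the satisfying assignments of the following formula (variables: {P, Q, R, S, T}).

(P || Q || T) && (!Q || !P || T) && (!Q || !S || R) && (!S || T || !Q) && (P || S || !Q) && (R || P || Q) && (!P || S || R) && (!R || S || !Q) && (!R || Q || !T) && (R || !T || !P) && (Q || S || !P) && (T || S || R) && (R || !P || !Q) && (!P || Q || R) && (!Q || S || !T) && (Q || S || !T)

There are 2^5 = 32 truth assignments over (P, Q, R, S, T).
Split on Q. With Q = true, the clauses containing Q are satisfied and !Q drops from the rest; 2 of the 2^4 = 16 assignments to the other variables satisfy what remains.
With Q = false, by the same count on the reduced clause set, 1 assignment works.
(One model: P=F, Q=T, R=T, S=T, T=T.)
Total: 2 + 1 = 3.

3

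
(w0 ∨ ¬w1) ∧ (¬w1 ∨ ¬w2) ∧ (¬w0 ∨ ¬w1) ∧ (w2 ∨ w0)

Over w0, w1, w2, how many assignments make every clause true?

3

There are 2^3 = 8 truth assignments over (w0, w1, w2).
Split on w0. With w0 = True, the clauses containing w0 are satisfied and ¬w0 drops from the rest; 2 of the 2^2 = 4 assignments to the other variables satisfy what remains.
With w0 = False, by the same count on the reduced clause set, 1 assignment works.
Total: 2 + 1 = 3.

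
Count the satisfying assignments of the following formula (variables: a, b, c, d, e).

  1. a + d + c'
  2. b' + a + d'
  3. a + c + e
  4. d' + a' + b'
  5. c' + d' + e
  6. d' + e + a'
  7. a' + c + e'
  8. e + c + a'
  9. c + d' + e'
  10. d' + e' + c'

There are 2^5 = 32 truth assignments over (a, b, c, d, e).
Split on c. With c = 1, the clauses containing c are satisfied and c' drops from the rest; 4 of the 2^4 = 16 assignments to the other variables satisfy what remains.
With c = 0, by the same count on the reduced clause set, 2 assignments work.
Total: 4 + 2 = 6.

6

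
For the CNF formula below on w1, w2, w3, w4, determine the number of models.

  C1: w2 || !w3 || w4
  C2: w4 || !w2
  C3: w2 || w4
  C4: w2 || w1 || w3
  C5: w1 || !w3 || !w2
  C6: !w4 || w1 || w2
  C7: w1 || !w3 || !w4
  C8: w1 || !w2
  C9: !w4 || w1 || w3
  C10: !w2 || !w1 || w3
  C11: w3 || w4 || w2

There are 2^4 = 16 truth assignments over (w1, w2, w3, w4).
Split on w3. With w3 = true, the clauses containing w3 are satisfied and !w3 drops from the rest; 2 of the 2^3 = 8 assignments to the other variables satisfy what remains.
With w3 = false, by the same count on the reduced clause set, 1 assignment works.
(One model: w1=T, w2=F, w3=F, w4=T.)
Total: 2 + 1 = 3.

3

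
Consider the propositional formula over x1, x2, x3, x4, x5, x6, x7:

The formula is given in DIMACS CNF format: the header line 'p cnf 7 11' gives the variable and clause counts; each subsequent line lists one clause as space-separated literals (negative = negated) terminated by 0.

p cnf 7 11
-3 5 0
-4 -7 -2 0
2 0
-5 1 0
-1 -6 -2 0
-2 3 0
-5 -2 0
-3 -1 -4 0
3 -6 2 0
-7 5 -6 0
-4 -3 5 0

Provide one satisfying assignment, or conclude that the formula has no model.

The clause (x2) is unit, so x2 = True.
The clause (x3) is unit, so x3 = True.
The clause (x5) is unit, so x5 = True.
But (¬x5) is also a unit clause — contradiction.

UNSATISFIABLE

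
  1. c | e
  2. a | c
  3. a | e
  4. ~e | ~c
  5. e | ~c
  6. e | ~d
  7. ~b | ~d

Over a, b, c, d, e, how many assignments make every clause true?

3

There are 2^5 = 32 truth assignments over (a, b, c, d, e).
Split on a. With a = 1, the clauses containing a are satisfied and ~a drops from the rest; 3 of the 2^4 = 16 assignments to the other variables satisfy what remains.
With a = 0, by the same count on the reduced clause set, 0 assignments work.
(One model: a=T, b=F, c=F, d=F, e=T.)
Total: 3 + 0 = 3.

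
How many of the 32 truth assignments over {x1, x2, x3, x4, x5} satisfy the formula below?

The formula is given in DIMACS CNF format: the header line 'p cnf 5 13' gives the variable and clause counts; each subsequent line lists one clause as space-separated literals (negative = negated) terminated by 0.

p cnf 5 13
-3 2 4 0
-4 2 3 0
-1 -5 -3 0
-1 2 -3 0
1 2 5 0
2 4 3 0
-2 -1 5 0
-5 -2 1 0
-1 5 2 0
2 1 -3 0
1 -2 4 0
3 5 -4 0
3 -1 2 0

There are 2^5 = 32 truth assignments over (x1, x2, x3, x4, x5).
Split on x2. With x2 = True, the clauses containing x2 are satisfied and ¬x2 drops from the rest; 3 of the 2^4 = 16 assignments to the other variables satisfy what remains.
With x2 = False, by the same count on the reduced clause set, 0 assignments work.
(One model: x1=F, x2=T, x3=T, x4=T, x5=F.)
Total: 3 + 0 = 3.

3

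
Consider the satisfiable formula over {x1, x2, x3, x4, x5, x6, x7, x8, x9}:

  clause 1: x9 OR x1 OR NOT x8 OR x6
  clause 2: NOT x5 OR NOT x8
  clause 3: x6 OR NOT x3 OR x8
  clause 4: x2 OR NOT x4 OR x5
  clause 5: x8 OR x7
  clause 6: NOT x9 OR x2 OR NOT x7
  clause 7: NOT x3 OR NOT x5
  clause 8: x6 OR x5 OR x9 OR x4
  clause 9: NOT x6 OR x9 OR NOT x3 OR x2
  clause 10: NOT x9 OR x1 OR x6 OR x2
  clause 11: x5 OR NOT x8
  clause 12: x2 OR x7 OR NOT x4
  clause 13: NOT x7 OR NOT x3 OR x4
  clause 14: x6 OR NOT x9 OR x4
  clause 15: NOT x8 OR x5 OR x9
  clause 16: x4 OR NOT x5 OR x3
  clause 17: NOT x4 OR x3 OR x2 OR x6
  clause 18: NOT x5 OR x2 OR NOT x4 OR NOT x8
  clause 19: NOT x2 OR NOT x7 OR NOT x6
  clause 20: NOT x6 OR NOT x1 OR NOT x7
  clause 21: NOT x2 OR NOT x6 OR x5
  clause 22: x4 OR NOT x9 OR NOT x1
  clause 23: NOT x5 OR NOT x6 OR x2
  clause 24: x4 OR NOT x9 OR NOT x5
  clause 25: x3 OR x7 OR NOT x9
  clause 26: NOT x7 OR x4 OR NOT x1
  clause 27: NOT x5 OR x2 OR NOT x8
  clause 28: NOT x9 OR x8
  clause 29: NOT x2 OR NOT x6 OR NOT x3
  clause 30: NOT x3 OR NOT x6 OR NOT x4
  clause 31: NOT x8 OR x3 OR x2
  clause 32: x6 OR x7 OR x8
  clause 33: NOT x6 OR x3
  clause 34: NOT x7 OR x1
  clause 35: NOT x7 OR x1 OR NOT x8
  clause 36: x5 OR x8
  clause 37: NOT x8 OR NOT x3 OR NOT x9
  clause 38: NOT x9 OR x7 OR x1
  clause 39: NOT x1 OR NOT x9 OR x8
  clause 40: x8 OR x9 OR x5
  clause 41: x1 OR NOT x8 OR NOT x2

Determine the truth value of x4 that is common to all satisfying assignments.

True

Suppose x4 = false.
Case x5 = false:
From the singleton clause (NOT x8), x8 = false.
But (x8) is also a unit clause — contradiction.
That branch fails; take x5 = true instead.
From the singleton clause (NOT x8), x8 = false.
From the singleton clause (x7), x7 = true.
From the singleton clause (NOT x3), x3 = false.
But (x3) is also a unit clause — contradiction.
Either choice for x5 ends in contradiction.
So every satisfying assignment has x4 = True.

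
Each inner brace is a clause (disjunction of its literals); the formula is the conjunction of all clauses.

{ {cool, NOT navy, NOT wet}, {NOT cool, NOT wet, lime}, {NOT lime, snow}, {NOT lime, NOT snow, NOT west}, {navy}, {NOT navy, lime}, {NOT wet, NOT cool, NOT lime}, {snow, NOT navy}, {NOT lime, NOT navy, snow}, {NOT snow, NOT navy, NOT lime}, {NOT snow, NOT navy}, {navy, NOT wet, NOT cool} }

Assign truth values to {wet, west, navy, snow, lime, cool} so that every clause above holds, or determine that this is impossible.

UNSATISFIABLE

From the singleton clause (navy), navy = true.
From the singleton clause (lime), lime = true.
From the singleton clause (snow), snow = true.
That conflicts with the unit clause (NOT snow).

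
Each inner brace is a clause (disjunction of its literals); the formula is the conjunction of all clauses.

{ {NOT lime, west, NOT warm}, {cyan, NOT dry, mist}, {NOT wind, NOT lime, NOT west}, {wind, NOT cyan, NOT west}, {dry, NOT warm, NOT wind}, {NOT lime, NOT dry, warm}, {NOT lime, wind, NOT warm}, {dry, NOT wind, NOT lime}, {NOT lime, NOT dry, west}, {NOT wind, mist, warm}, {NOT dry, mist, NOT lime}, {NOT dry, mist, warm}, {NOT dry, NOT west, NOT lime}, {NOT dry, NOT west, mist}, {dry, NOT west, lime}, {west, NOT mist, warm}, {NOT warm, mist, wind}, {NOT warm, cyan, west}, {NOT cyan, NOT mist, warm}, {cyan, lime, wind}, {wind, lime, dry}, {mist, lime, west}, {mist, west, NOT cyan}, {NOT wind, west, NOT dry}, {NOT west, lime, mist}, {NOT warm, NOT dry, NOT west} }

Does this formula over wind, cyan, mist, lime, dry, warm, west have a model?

Yes

Suppose lime = false.
Suppose dry = true.
Suppose cyan = true.
Suppose wind = false.
Unit clause (NOT west) forces west = false.
Unit clause (mist) forces mist = true.
Unit clause (warm) forces warm = true.
All clauses are satisfied.
A satisfying assignment: wind: false,  cyan: true,  mist: true,  lime: false,  dry: true,  warm: true,  west: false.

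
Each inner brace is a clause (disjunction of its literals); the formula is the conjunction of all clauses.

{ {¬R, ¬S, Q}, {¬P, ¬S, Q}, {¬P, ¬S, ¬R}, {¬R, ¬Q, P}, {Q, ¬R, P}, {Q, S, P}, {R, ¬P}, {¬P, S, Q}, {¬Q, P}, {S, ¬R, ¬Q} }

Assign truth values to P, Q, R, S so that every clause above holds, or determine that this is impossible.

P=False, Q=False, R=False, S=True

Case R = False:
Unit clause (¬P) forces P = False.
Unit clause (¬Q) forces Q = False.
Unit clause (S) forces S = True.
This assignment satisfies each clause.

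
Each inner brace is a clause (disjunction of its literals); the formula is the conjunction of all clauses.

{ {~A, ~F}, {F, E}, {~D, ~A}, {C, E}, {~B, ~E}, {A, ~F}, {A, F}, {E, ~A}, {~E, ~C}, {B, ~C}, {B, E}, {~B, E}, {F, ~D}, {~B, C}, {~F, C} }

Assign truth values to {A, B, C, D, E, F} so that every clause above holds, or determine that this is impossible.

Try A = 1.
The clause (~F) is unit, so F = 0.
The clause (E) is unit, so E = 1.
The clause (~D) is unit, so D = 0.
The clause (~B) is unit, so B = 0.
The clause (~C) is unit, so C = 0.
All clauses are satisfied.

A: 1, B: 0, C: 0, D: 0, E: 1, F: 0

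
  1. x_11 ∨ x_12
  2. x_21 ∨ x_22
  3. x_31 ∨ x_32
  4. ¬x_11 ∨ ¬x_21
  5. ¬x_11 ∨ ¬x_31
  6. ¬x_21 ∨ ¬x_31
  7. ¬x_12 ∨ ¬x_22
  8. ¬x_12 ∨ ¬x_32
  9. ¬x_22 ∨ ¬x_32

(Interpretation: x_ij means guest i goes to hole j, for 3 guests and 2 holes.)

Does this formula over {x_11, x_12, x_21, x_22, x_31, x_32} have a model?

Try x_11 = True.
(¬x_21) alone gives x_21 = False.
(x_22) alone gives x_22 = True.
(¬x_31) alone gives x_31 = False.
(x_32) alone gives x_32 = True.
Now (¬x_32) is unsatisfied and unit — conflict.
So x_11 must be the other value — set x_11 = False.
(x_12) alone gives x_12 = True.
(¬x_22) alone gives x_22 = False.
(x_21) alone gives x_21 = True.
(¬x_31) alone gives x_31 = False.
(x_32) alone gives x_32 = True.
Now (¬x_32) is unsatisfied and unit — conflict.
Neither x_11 = True nor x_11 = False works.
No assignment satisfies every clause.

No, unsatisfiable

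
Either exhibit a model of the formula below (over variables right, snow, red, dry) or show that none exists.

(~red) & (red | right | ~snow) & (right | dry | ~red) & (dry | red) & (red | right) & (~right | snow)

(~red) alone gives red = 0.
(dry) alone gives dry = 1.
(right) alone gives right = 1.
(snow) alone gives snow = 1.
All clauses are satisfied.

right ↦ 1, snow ↦ 1, red ↦ 0, dry ↦ 1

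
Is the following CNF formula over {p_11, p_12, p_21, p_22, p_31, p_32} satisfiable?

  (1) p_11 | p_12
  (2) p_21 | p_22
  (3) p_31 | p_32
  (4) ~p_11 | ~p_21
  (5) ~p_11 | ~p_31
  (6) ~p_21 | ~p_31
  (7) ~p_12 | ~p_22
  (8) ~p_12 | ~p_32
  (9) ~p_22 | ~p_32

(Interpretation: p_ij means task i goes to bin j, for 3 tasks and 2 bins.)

Suppose p_11 = 1.
(~p_21) alone gives p_21 = 0.
(p_22) alone gives p_22 = 1.
(~p_31) alone gives p_31 = 0.
(p_32) alone gives p_32 = 1.
But (~p_32) is also a unit clause — contradiction.
Backtrack on p_11: now try p_11 = 0.
(p_12) alone gives p_12 = 1.
(~p_22) alone gives p_22 = 0.
(p_21) alone gives p_21 = 1.
(~p_31) alone gives p_31 = 0.
(p_32) alone gives p_32 = 1.
But (~p_32) is also a unit clause — contradiction.
Both values of p_11 lead to a conflict.
No assignment satisfies every clause.

No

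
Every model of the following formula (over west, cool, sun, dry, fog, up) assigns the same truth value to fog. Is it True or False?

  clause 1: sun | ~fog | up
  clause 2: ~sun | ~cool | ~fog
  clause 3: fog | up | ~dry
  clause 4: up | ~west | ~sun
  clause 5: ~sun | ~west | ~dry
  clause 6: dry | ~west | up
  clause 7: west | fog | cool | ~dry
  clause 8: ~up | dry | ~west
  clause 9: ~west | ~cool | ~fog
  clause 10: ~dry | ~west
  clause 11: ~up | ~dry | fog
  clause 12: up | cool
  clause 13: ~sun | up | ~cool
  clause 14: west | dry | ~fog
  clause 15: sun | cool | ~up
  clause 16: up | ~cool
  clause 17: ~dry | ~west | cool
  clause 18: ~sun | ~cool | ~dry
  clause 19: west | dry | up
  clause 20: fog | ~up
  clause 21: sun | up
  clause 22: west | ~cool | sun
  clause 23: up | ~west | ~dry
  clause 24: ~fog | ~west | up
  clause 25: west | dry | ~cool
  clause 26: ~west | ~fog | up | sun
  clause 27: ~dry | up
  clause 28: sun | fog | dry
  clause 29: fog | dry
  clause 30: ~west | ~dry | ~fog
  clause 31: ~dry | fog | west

True

Suppose fog = 0.
From the singleton clause (~up), up = 0.
From the singleton clause (~dry), dry = 0.
Now (dry) is unsatisfied and unit — conflict.
So every satisfying assignment has fog = True.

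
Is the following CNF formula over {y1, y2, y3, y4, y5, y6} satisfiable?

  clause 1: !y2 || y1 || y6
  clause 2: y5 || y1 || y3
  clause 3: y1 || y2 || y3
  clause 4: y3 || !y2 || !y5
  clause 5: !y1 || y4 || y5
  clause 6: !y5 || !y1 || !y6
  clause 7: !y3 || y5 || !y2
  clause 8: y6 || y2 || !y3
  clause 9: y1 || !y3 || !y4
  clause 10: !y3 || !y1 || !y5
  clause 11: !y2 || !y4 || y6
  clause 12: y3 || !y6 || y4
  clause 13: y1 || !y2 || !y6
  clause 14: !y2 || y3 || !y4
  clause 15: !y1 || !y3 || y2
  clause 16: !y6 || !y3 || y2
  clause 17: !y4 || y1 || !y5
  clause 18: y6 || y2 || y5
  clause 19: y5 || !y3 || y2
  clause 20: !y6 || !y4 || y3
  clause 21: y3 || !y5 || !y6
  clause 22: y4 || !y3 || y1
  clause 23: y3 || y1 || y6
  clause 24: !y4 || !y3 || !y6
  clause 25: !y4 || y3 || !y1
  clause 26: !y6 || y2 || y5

Try y2 = false.
Try y1 = true.
Unit clause (!y3) forces y3 = false.
Unit clause (!y4) forces y4 = false.
Unit clause (y5) forces y5 = true.
Unit clause (!y6) forces y6 = false.
This assignment satisfies each clause.
A satisfying assignment: y1=true; y2=false; y3=false; y4=false; y5=true; y6=false.

Satisfiable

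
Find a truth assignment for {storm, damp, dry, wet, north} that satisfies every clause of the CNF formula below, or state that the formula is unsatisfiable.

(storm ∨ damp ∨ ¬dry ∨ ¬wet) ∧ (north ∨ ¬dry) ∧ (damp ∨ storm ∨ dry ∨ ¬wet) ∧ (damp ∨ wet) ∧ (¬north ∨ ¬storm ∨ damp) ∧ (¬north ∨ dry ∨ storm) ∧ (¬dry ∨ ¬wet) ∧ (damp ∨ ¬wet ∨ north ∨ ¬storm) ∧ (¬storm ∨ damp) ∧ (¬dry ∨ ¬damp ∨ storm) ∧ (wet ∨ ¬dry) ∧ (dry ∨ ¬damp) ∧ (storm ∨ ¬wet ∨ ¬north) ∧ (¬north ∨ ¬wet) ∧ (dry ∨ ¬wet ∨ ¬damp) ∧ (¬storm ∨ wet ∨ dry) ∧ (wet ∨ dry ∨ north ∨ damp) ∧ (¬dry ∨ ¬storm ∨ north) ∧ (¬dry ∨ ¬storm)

Case north = True:
(¬wet) alone gives wet = False.
(damp) alone gives damp = True.
(¬dry) alone gives dry = False.
But (dry) is also a unit clause — contradiction.
Undo north and try north = False.
(¬dry) alone gives dry = False.
(¬damp) alone gives damp = False.
(wet) alone gives wet = True.
(storm) alone gives storm = True.
But (¬storm) is also a unit clause — contradiction.
Either choice for north ends in contradiction.

UNSATISFIABLE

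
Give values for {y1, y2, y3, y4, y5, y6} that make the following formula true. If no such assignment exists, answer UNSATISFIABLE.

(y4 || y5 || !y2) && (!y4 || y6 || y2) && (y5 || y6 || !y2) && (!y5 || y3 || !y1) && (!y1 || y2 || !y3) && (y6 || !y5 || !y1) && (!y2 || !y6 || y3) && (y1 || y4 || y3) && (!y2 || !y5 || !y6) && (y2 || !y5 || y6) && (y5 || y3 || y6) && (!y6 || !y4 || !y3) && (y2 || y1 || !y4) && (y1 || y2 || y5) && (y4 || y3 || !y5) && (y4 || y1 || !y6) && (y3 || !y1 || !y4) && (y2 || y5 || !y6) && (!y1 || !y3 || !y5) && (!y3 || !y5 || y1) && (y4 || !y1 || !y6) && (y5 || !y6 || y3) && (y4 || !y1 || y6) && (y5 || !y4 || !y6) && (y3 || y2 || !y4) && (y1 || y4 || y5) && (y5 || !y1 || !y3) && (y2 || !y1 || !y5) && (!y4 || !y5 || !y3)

Branch on y4: set y4 = true.
Branch on y6: set y6 = false.
Unit clause (y2) forces y2 = true.
Unit clause (y5) forces y5 = true.
Unit clause (!y1) forces y1 = false.
Unit clause (!y3) forces y3 = false.
This assignment satisfies each clause.

y1: false,  y2: true,  y3: false,  y4: true,  y5: true,  y6: false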